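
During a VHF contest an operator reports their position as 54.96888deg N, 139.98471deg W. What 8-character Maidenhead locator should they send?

CO04ax12

Offset from 180°W / 90°S: lon 40.01529°, lat 144.96888°.
Field (20°×10°, letters A–R): 40.01529/20 → 2 → C, 144.96888/10 → 14 → O; chars CO.
Square (2°×1°, digits 0–9): 0.01529/2 → 0, 4.96888/1 → 4; chars 04.
Subsquare (5′×2.5′, letters a–x): 0.01529/0.0833333 → 0 → a, 0.96888/0.0416667 → 23 → x; chars ax.
Extended square (30″×15″, digits 0–9): 0.01529/0.00833333 → 1, 0.01055/0.00416667 → 2; chars 12.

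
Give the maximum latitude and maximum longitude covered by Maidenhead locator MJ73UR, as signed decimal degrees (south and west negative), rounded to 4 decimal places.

Field M=12, J=9: +12·20° lon, +9·10° lat → SW at lon 60°, lat 0°.
Square 7, 3: +7·2° lon, +3·1° lat → SW at lon 74°, lat 3°.
Subsquare u=20, r=17: +20·0.0833333° lon, +17·0.0416667° lat → SW at lon 75.6667°, lat 3.70833°.
Cell spans 0.0833333° lon × 0.0416667° lat. NE corner is SW corner plus one full cell.
latitude 3.7500, longitude 75.7500.

3.7500, 75.7500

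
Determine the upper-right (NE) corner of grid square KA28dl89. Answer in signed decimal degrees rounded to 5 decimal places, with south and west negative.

Field K=10, A=0: +10·20° lon, +0·10° lat → SW at lon 20°, lat -90°.
Square 2, 8: +2·2° lon, +8·1° lat → SW at lon 24°, lat -82°.
Subsquare d=3, l=11: +3·0.0833333° lon, +11·0.0416667° lat → SW at lon 24.25°, lat -81.5417°.
Extended square 8, 9: +8·0.00833333° lon, +9·0.00416667° lat → SW at lon 24.3167°, lat -81.5042°.
Cell spans 0.00833333° lon × 0.00416667° lat. NE corner is SW corner plus one full cell.
latitude -81.50000, longitude 24.32500.

-81.50000, 24.32500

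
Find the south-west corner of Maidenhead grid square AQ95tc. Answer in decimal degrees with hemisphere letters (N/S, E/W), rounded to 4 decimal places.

Field A=0, Q=16: +0·20° lon, +16·10° lat → SW at lon -180°, lat 70°.
Square 9, 5: +9·2° lon, +5·1° lat → SW at lon -162°, lat 75°.
Subsquare t=19, c=2: +19·0.0833333° lon, +2·0.0416667° lat → SW at lon -160.417°, lat 75.0833°.
latitude 75.0833° N, longitude 160.4167° W.

75.0833° N, 160.4167° W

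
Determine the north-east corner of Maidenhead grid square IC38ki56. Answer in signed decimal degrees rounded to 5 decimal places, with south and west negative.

Field I=8, C=2: +8·20° lon, +2·10° lat → SW at lon -20°, lat -70°.
Square 3, 8: +3·2° lon, +8·1° lat → SW at lon -14°, lat -62°.
Subsquare k=10, i=8: +10·0.0833333° lon, +8·0.0416667° lat → SW at lon -13.1667°, lat -61.6667°.
Extended square 5, 6: +5·0.00833333° lon, +6·0.00416667° lat → SW at lon -13.125°, lat -61.6417°.
Cell spans 0.00833333° lon × 0.00416667° lat. NE corner is SW corner plus one full cell.
latitude -61.63750, longitude -13.11667.

-61.63750, -13.11667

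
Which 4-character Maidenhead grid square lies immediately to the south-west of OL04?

NL93

Longitude square 0; −1 → -1, wraps to 9, carry into field.
Longitude field O = 14; −1 → 13 = N.
Latitude square 4; −1 → 3.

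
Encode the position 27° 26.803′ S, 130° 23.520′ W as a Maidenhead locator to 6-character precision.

CG42tn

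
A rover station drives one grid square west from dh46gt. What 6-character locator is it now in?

Longitude subsquare g = 6; −1 → 5 = f.
The latitude characters are unchanged.

DH46ft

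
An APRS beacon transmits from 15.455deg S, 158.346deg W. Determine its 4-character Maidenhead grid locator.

BH04

Shift to the Maidenhead origin (180°W, 90°S): lon 21.65, lat 74.55.
Field (20°×10°, letters A–R): lon ⌊21.65/20⌋ = 1 → B; lat ⌊74.55/10⌋ = 7 → H.
Square (2°×1°, digits 0–9): lon ⌊1.65/2⌋ = 0; lat ⌊4.55/1⌋ = 4.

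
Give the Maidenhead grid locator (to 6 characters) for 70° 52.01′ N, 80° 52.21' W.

EQ90nu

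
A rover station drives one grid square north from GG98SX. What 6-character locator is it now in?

Latitude subsquare x = 23; +1 → 24, wraps to 0 = a, carry into square.
Latitude square 8; +1 → 9.
The longitude characters are unchanged.

GG99sa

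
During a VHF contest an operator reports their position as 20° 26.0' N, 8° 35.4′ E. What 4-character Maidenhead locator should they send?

Offset from 180°W / 90°S: lon 188.59°, lat 110.43°.
Field: 188.59/20 → 9 → J, 110.43/10 → 11 → L; chars JL.
Square: 8.59/2 → 4, 0.43/1 → 0; chars 40.

JL40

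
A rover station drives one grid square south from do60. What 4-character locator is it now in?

DN69

Latitude square 0; −1 → -1, wraps to 9, carry into field.
Latitude field O = 14; −1 → 13 = N.
The longitude characters are unchanged.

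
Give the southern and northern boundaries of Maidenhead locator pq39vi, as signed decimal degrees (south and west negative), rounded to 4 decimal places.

Field P=15, Q=16: +15·20° lon, +16·10° lat → SW at lon 120°, lat 70°.
Square 3, 9: +3·2° lon, +9·1° lat → SW at lon 126°, lat 79°.
Subsquare v=21, i=8: +21·0.0833333° lon, +8·0.0416667° lat → SW at lon 127.75°, lat 79.3333°.
Cell spans 0.0833333° lon × 0.0416667° lat.
south 79.3333, north 79.3750.

79.3333, 79.3750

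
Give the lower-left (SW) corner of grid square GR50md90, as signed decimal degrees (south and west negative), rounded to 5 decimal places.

Field G=6, R=17: +6·20° lon, +17·10° lat → SW at lon -60°, lat 80°.
Square 5, 0: +5·2° lon, +0·1° lat → SW at lon -50°, lat 80°.
Subsquare m=12, d=3: +12·0.0833333° lon, +3·0.0416667° lat → SW at lon -49°, lat 80.125°.
Extended square 9, 0: +9·0.00833333° lon, +0·0.00416667° lat → SW at lon -48.925°, lat 80.125°.
latitude 80.12500, longitude -48.92500.

80.12500, -48.92500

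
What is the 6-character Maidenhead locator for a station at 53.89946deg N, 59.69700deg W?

GO03dv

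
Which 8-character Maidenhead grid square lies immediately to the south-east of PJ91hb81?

Longitude extended square 8; +1 → 9.
Latitude extended square 1; −1 → 0.

PJ91hb90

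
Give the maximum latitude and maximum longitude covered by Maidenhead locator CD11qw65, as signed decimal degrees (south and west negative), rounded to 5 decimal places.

-58.05833, -136.60833

Field C=2, D=3: +2·20° lon, +3·10° lat → SW at lon -140°, lat -60°.
Square 1, 1: +1·2° lon, +1·1° lat → SW at lon -138°, lat -59°.
Subsquare q=16, w=22: +16·0.0833333° lon, +22·0.0416667° lat → SW at lon -136.667°, lat -58.0833°.
Extended square 6, 5: +6·0.00833333° lon, +5·0.00416667° lat → SW at lon -136.617°, lat -58.0625°.
Cell spans 0.00833333° lon × 0.00416667° lat. NE corner is SW corner plus one full cell.
latitude -58.05833, longitude -136.60833.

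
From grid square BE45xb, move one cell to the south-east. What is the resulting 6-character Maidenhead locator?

BE55aa

Longitude subsquare x = 23; +1 → 24, wraps to 0 = a, carry into square.
Longitude square 4; +1 → 5.
Latitude subsquare b = 1; −1 → 0 = a.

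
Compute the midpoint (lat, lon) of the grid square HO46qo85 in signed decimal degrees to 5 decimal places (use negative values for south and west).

56.60625, -30.59583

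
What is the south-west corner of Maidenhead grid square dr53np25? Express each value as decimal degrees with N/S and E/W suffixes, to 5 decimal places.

83.64583° N, 108.90000° W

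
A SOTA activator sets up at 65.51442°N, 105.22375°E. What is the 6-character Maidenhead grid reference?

OP25om

Shift to the Maidenhead origin (180°W, 90°S): lon 285.2237, lat 155.5144.
Field: 285.2237/20 → 14 → O, 155.5144/10 → 15 → P; chars OP.
Square: 5.2237/2 → 2, 5.5144/1 → 5; chars 25.
Subsquare: 1.2237/0.0833333 → 14 → o, 0.5144/0.0416667 → 12 → m; chars om.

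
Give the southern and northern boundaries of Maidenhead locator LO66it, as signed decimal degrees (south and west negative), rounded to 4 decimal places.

56.7917, 56.8333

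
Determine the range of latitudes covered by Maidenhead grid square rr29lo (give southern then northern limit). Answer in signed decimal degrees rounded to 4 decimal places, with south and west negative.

Field R=17, R=17: +17·20° lon, +17·10° lat → SW at lon 160°, lat 80°.
Square 2, 9: +2·2° lon, +9·1° lat → SW at lon 164°, lat 89°.
Subsquare l=11, o=14: +11·0.0833333° lon, +14·0.0416667° lat → SW at lon 164.917°, lat 89.5833°.
Cell spans 0.0833333° lon × 0.0416667° lat.
south 89.5833, north 89.6250.

89.5833, 89.6250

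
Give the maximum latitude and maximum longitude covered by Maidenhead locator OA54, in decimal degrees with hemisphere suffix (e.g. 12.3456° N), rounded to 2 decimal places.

85.00° S, 112.00° E

Field O=14, A=0: +14·20° lon, +0·10° lat → SW at lon 100°, lat -90°.
Square 5, 4: +5·2° lon, +4·1° lat → SW at lon 110°, lat -86°.
Cell spans 2° lon × 1° lat. NE corner is SW corner plus one full cell.
latitude 85.00° S, longitude 112.00° E.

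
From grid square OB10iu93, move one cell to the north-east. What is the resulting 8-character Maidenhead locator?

Longitude extended square 9; +1 → 10, wraps to 0, carry into subsquare.
Longitude subsquare i = 8; +1 → 9 = j.
Latitude extended square 3; +1 → 4.

OB10ju04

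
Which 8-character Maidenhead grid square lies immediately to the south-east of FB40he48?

FB40he57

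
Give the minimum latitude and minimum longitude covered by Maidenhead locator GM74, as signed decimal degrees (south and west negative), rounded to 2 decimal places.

34.00, -46.00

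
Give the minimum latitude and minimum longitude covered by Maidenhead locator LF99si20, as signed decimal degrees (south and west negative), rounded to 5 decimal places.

Field L=11, F=5: +11·20° lon, +5·10° lat → SW at lon 40°, lat -40°.
Square 9, 9: +9·2° lon, +9·1° lat → SW at lon 58°, lat -31°.
Subsquare s=18, i=8: +18·0.0833333° lon, +8·0.0416667° lat → SW at lon 59.5°, lat -30.6667°.
Extended square 2, 0: +2·0.00833333° lon, +0·0.00416667° lat → SW at lon 59.5167°, lat -30.6667°.
latitude -30.66667, longitude 59.51667.

-30.66667, 59.51667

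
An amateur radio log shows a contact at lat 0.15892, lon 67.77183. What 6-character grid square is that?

Add 180° to longitude and 90° to latitude: 247.7718, 90.1589.
Field (20°×10°, letters A–R): 247.7718/20 → 12 → M, 90.1589/10 → 9 → J; chars MJ.
Square (2°×1°, digits 0–9): 7.7718/2 → 3, 0.1589/1 → 0; chars 30.
Subsquare (5′×2.5′, letters a–x): 1.7718/0.0833333 → 21 → v, 0.1589/0.0416667 → 3 → d; chars vd.

MJ30vd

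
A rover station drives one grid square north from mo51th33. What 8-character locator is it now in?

Latitude extended square 3; +1 → 4.
The longitude characters are unchanged.

MO51th34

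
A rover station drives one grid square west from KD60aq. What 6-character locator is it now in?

KD50xq

Longitude subsquare a = 0; −1 → -1, wraps to 23 = x, carry into square.
Longitude square 6; −1 → 5.
The latitude characters are unchanged.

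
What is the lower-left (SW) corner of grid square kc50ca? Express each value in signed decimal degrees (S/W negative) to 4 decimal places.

Field K=10, C=2: +10·20° lon, +2·10° lat → SW at lon 20°, lat -70°.
Square 5, 0: +5·2° lon, +0·1° lat → SW at lon 30°, lat -70°.
Subsquare c=2, a=0: +2·0.0833333° lon, +0·0.0416667° lat → SW at lon 30.1667°, lat -70°.
latitude -70.0000, longitude 30.1667.

-70.0000, 30.1667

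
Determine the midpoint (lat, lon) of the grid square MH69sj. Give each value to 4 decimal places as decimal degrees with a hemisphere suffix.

10.6042° S, 73.5417° E

Field M=12, H=7: +12·20° lon, +7·10° lat → SW at lon 60°, lat -20°.
Square 6, 9: +6·2° lon, +9·1° lat → SW at lon 72°, lat -11°.
Subsquare s=18, j=9: +18·0.0833333° lon, +9·0.0416667° lat → SW at lon 73.5°, lat -10.625°.
Cell spans 0.0833333° lon × 0.0416667° lat. Centre is SW corner plus half of each.
latitude 10.6042° S, longitude 73.5417° E.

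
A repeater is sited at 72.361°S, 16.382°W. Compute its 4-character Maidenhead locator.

Add 180° to longitude and 90° to latitude: 163.62, 17.64.
Field: lon ⌊163.62/20⌋ = 8 → I; lat ⌊17.64/10⌋ = 1 → B.
Square: lon ⌊3.62/2⌋ = 1; lat ⌊7.64/1⌋ = 7.

IB17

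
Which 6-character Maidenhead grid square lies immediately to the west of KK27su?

Longitude subsquare s = 18; −1 → 17 = r.
The latitude characters are unchanged.

KK27ru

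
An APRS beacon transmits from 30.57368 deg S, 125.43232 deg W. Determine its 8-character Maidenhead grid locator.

Add 180° to longitude and 90° to latitude: 54.56768, 59.42632.
Field: lon ⌊54.56768/20⌋ = 2 → C; lat ⌊59.42632/10⌋ = 5 → F.
Square: lon ⌊14.56768/2⌋ = 7; lat ⌊9.42632/1⌋ = 9.
Subsquare: lon ⌊0.56768/0.0833333⌋ = 6 → g; lat ⌊0.42632/0.0416667⌋ = 10 → k.
Extended square: lon ⌊0.06768/0.00833333⌋ = 8; lat ⌊0.00965/0.00416667⌋ = 2.

CF79gk82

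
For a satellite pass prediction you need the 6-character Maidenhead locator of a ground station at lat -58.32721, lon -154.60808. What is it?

Add 180° to longitude and 90° to latitude: 25.3919, 31.6728.
Field (20°×10°, letters A–R): lon ⌊25.3919/20⌋ = 1 → B; lat ⌊31.6728/10⌋ = 3 → D.
Square (2°×1°, digits 0–9): lon ⌊5.3919/2⌋ = 2; lat ⌊1.6728/1⌋ = 1.
Subsquare (5′×2.5′, letters a–x): lon ⌊1.3919/0.0833333⌋ = 16 → q; lat ⌊0.6728/0.0416667⌋ = 16 → q.

BD21qq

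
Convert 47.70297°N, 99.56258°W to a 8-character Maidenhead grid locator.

EN07fq28

Add 180° to longitude and 90° to latitude: 80.43742, 137.70297.
Field: lon ⌊80.43742/20⌋ = 4 → E; lat ⌊137.70297/10⌋ = 13 → N.
Square: lon ⌊0.43742/2⌋ = 0; lat ⌊7.70297/1⌋ = 7.
Subsquare: lon ⌊0.43742/0.0833333⌋ = 5 → f; lat ⌊0.70297/0.0416667⌋ = 16 → q.
Extended square: lon ⌊0.02075/0.00833333⌋ = 2; lat ⌊0.03630/0.00416667⌋ = 8.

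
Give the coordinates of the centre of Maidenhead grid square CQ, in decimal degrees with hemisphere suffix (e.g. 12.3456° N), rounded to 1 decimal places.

Field C=2, Q=16: +2·20° lon, +16·10° lat → SW at lon -140°, lat 70°.
Cell spans 20° lon × 10° lat. Centre is SW corner plus half of each.
latitude 75.0° N, longitude 130.0° W.

75.0° N, 130.0° W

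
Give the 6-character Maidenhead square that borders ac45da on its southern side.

AC44dx

Latitude subsquare a = 0; −1 → -1, wraps to 23 = x, carry into square.
Latitude square 5; −1 → 4.
The longitude characters are unchanged.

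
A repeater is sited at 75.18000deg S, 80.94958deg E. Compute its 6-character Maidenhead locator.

NB04lt

Offset from 180°W / 90°S: lon 260.9496°, lat 14.8200°.
Field (20°×10°, letters A–R): lon ⌊260.9496/20⌋ = 13 → N; lat ⌊14.8200/10⌋ = 1 → B.
Square (2°×1°, digits 0–9): lon ⌊0.9496/2⌋ = 0; lat ⌊4.8200/1⌋ = 4.
Subsquare (5′×2.5′, letters a–x): lon ⌊0.9496/0.0833333⌋ = 11 → l; lat ⌊0.8200/0.0416667⌋ = 19 → t.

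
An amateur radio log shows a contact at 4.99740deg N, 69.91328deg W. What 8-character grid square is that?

Shift to the Maidenhead origin (180°W, 90°S): lon 110.08672, lat 94.99740.
Field: 110.08672/20 → 5 → F, 94.99740/10 → 9 → J; chars FJ.
Square: 10.08672/2 → 5, 4.99740/1 → 4; chars 54.
Subsquare: 0.08672/0.0833333 → 1 → b, 0.99740/0.0416667 → 23 → x; chars bx.
Extended square: 0.00339/0.00833333 → 0, 0.03907/0.00416667 → 9; chars 09.

FJ54bx09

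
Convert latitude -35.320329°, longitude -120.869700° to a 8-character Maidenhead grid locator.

CF94nq53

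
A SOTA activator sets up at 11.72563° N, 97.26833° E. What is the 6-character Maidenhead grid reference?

NK81pr

Offset from 180°W / 90°S: lon 277.2683°, lat 101.7256°.
Field: 277.2683/20 → 13 → N, 101.7256/10 → 10 → K; chars NK.
Square: 17.2683/2 → 8, 1.7256/1 → 1; chars 81.
Subsquare: 1.2683/0.0833333 → 15 → p, 0.7256/0.0416667 → 17 → r; chars pr.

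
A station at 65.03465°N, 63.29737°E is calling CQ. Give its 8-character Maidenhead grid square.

MP15pa58

Offset from 180°W / 90°S: lon 243.29737°, lat 155.03465°.
Field: 243.29737/20 → 12 → M, 155.03465/10 → 15 → P; chars MP.
Square: 3.29737/2 → 1, 5.03465/1 → 5; chars 15.
Subsquare: 1.29737/0.0833333 → 15 → p, 0.03465/0.0416667 → 0 → a; chars pa.
Extended square: 0.04737/0.00833333 → 5, 0.03465/0.00416667 → 8; chars 58.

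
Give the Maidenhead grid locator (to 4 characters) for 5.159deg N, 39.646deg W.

HJ05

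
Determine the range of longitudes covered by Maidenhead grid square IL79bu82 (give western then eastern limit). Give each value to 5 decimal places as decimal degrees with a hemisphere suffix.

Field I=8, L=11: +8·20° lon, +11·10° lat → SW at lon -20°, lat 20°.
Square 7, 9: +7·2° lon, +9·1° lat → SW at lon -6°, lat 29°.
Subsquare b=1, u=20: +1·0.0833333° lon, +20·0.0416667° lat → SW at lon -5.91667°, lat 29.8333°.
Extended square 8, 2: +8·0.00833333° lon, +2·0.00416667° lat → SW at lon -5.85°, lat 29.8417°.
Cell spans 0.00833333° lon × 0.00416667° lat.
west 5.85000° W, east 5.84167° W.

5.85000° W, 5.84167° W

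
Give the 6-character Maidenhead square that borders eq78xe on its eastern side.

EQ88ae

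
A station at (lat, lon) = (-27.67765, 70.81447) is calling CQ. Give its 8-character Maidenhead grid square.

Offset from 180°W / 90°S: lon 250.81447°, lat 62.32235°.
Field: lon ⌊250.81447/20⌋ = 12 → M; lat ⌊62.32235/10⌋ = 6 → G.
Square: lon ⌊10.81447/2⌋ = 5; lat ⌊2.32235/1⌋ = 2.
Subsquare: lon ⌊0.81447/0.0833333⌋ = 9 → j; lat ⌊0.32235/0.0416667⌋ = 7 → h.
Extended square: lon ⌊0.06447/0.00833333⌋ = 7; lat ⌊0.03068/0.00416667⌋ = 7.

MG52jh77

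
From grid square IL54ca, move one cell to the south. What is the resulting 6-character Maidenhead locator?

Latitude subsquare a = 0; −1 → -1, wraps to 23 = x, carry into square.
Latitude square 4; −1 → 3.
The longitude characters are unchanged.

IL53cx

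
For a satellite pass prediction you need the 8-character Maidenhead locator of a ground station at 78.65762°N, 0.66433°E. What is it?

Offset from 180°W / 90°S: lon 180.66433°, lat 168.65762°.
Field: 180.66433/20 → 9 → J, 168.65762/10 → 16 → Q; chars JQ.
Square: 0.66433/2 → 0, 8.65762/1 → 8; chars 08.
Subsquare: 0.66433/0.0833333 → 7 → h, 0.65762/0.0416667 → 15 → p; chars hp.
Extended square: 0.08100/0.00833333 → 9, 0.03262/0.00416667 → 7; chars 97.

JQ08hp97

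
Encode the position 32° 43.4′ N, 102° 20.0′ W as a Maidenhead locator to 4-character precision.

DM82

Add 180° to longitude and 90° to latitude: 77.67, 122.72.
Field: lon ⌊77.67/20⌋ = 3 → D; lat ⌊122.72/10⌋ = 12 → M.
Square: lon ⌊17.67/2⌋ = 8; lat ⌊2.72/1⌋ = 2.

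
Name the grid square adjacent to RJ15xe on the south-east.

RJ25ad

Longitude subsquare x = 23; +1 → 24, wraps to 0 = a, carry into square.
Longitude square 1; +1 → 2.
Latitude subsquare e = 4; −1 → 3 = d.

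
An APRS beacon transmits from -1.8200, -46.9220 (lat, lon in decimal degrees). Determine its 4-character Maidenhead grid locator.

GI68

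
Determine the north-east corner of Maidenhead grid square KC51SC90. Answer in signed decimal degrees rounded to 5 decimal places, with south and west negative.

Field K=10, C=2: +10·20° lon, +2·10° lat → SW at lon 20°, lat -70°.
Square 5, 1: +5·2° lon, +1·1° lat → SW at lon 30°, lat -69°.
Subsquare s=18, c=2: +18·0.0833333° lon, +2·0.0416667° lat → SW at lon 31.5°, lat -68.9167°.
Extended square 9, 0: +9·0.00833333° lon, +0·0.00416667° lat → SW at lon 31.575°, lat -68.9167°.
Cell spans 0.00833333° lon × 0.00416667° lat. NE corner is SW corner plus one full cell.
latitude -68.91250, longitude 31.58333.

-68.91250, 31.58333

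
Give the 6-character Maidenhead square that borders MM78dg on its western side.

MM78cg

Longitude subsquare d = 3; −1 → 2 = c.
The latitude characters are unchanged.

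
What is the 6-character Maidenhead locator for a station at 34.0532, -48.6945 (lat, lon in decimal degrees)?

GM54pb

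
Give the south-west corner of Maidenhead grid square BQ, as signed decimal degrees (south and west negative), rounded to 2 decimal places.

70.00, -160.00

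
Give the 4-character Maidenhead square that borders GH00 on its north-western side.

FH91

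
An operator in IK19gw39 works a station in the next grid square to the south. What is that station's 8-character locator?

IK19gw38

Latitude extended square 9; −1 → 8.
The longitude characters are unchanged.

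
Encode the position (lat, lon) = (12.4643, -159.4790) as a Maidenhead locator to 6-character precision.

Add 180° to longitude and 90° to latitude: 20.5210, 102.4643.
Field (20°×10°, letters A–R): lon ⌊20.5210/20⌋ = 1 → B; lat ⌊102.4643/10⌋ = 10 → K.
Square (2°×1°, digits 0–9): lon ⌊0.5210/2⌋ = 0; lat ⌊2.4643/1⌋ = 2.
Subsquare (5′×2.5′, letters a–x): lon ⌊0.5210/0.0833333⌋ = 6 → g; lat ⌊0.4643/0.0416667⌋ = 11 → l.

BK02gl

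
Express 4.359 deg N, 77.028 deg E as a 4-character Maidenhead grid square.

MJ84

Offset from 180°W / 90°S: lon 257.03°, lat 94.36°.
Field: 257.03/20 → 12 → M, 94.36/10 → 9 → J; chars MJ.
Square: 17.03/2 → 8, 4.36/1 → 4; chars 84.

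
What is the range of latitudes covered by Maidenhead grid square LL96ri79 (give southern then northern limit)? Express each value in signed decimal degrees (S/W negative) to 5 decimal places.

26.37083, 26.37500

Field L=11, L=11: +11·20° lon, +11·10° lat → SW at lon 40°, lat 20°.
Square 9, 6: +9·2° lon, +6·1° lat → SW at lon 58°, lat 26°.
Subsquare r=17, i=8: +17·0.0833333° lon, +8·0.0416667° lat → SW at lon 59.4167°, lat 26.3333°.
Extended square 7, 9: +7·0.00833333° lon, +9·0.00416667° lat → SW at lon 59.475°, lat 26.3708°.
Cell spans 0.00833333° lon × 0.00416667° lat.
south 26.37083, north 26.37500.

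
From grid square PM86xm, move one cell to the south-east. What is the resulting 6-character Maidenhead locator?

PM96al

Longitude subsquare x = 23; +1 → 24, wraps to 0 = a, carry into square.
Longitude square 8; +1 → 9.
Latitude subsquare m = 12; −1 → 11 = l.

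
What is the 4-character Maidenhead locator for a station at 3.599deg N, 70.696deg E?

MJ53

Shift to the Maidenhead origin (180°W, 90°S): lon 250.70, lat 93.60.
Field: 250.70/20 → 12 → M, 93.60/10 → 9 → J; chars MJ.
Square: 10.70/2 → 5, 3.60/1 → 3; chars 53.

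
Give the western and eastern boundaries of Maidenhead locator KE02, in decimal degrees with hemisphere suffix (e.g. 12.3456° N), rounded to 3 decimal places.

20.000° E, 22.000° E

Field K=10, E=4: +10·20° lon, +4·10° lat → SW at lon 20°, lat -50°.
Square 0, 2: +0·2° lon, +2·1° lat → SW at lon 20°, lat -48°.
Cell spans 2° lon × 1° lat.
west 20.000° E, east 22.000° E.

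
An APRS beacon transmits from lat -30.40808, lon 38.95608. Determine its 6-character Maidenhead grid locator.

Offset from 180°W / 90°S: lon 218.9561°, lat 59.5919°.
Field: 218.9561/20 → 10 → K, 59.5919/10 → 5 → F; chars KF.
Square: 18.9561/2 → 9, 9.5919/1 → 9; chars 99.
Subsquare: 0.9561/0.0833333 → 11 → l, 0.5919/0.0416667 → 14 → o; chars lo.

KF99lo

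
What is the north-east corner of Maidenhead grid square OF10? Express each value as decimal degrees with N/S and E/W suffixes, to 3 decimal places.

39.000° S, 104.000° E

Field O=14, F=5: +14·20° lon, +5·10° lat → SW at lon 100°, lat -40°.
Square 1, 0: +1·2° lon, +0·1° lat → SW at lon 102°, lat -40°.
Cell spans 2° lon × 1° lat. NE corner is SW corner plus one full cell.
latitude 39.000° S, longitude 104.000° E.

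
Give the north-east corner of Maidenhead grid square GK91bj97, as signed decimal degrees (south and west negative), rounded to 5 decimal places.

Field G=6, K=10: +6·20° lon, +10·10° lat → SW at lon -60°, lat 10°.
Square 9, 1: +9·2° lon, +1·1° lat → SW at lon -42°, lat 11°.
Subsquare b=1, j=9: +1·0.0833333° lon, +9·0.0416667° lat → SW at lon -41.9167°, lat 11.375°.
Extended square 9, 7: +9·0.00833333° lon, +7·0.00416667° lat → SW at lon -41.8417°, lat 11.4042°.
Cell spans 0.00833333° lon × 0.00416667° lat. NE corner is SW corner plus one full cell.
latitude 11.40833, longitude -41.83333.

11.40833, -41.83333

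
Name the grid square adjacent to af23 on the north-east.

Longitude square 2; +1 → 3.
Latitude square 3; +1 → 4.

AF34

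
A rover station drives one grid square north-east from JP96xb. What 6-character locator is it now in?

Longitude subsquare x = 23; +1 → 24, wraps to 0 = a, carry into square.
Longitude square 9; +1 → 10, wraps to 0, carry into field.
Longitude field J = 9; +1 → 10 = K.
Latitude subsquare b = 1; +1 → 2 = c.

KP06ac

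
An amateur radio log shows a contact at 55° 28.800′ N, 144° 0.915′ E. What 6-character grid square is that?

Offset from 180°W / 90°S: lon 324.0153°, lat 145.4800°.
Field: lon ⌊324.0153/20⌋ = 16 → Q; lat ⌊145.4800/10⌋ = 14 → O.
Square: lon ⌊4.0153/2⌋ = 2; lat ⌊5.4800/1⌋ = 5.
Subsquare: lon ⌊0.0153/0.0833333⌋ = 0 → a; lat ⌊0.4800/0.0416667⌋ = 11 → l.

QO25al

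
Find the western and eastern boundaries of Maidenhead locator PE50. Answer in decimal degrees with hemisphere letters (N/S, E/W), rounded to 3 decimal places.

130.000° E, 132.000° E

Field P=15, E=4: +15·20° lon, +4·10° lat → SW at lon 120°, lat -50°.
Square 5, 0: +5·2° lon, +0·1° lat → SW at lon 130°, lat -50°.
Cell spans 2° lon × 1° lat.
west 130.000° E, east 132.000° E.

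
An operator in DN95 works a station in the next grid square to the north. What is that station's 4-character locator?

DN96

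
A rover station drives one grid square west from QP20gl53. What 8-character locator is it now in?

Longitude extended square 5; −1 → 4.
The latitude characters are unchanged.

QP20gl43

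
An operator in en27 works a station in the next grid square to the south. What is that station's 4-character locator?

EN26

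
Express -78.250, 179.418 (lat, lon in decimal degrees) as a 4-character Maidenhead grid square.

RB91

Shift to the Maidenhead origin (180°W, 90°S): lon 359.42, lat 11.75.
Field: lon ⌊359.42/20⌋ = 17 → R; lat ⌊11.75/10⌋ = 1 → B.
Square: lon ⌊19.42/2⌋ = 9; lat ⌊1.75/1⌋ = 1.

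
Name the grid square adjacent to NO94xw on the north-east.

Longitude subsquare x = 23; +1 → 24, wraps to 0 = a, carry into square.
Longitude square 9; +1 → 10, wraps to 0, carry into field.
Longitude field N = 13; +1 → 14 = O.
Latitude subsquare w = 22; +1 → 23 = x.

OO04ax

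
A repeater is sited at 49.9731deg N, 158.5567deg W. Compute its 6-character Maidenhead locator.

Add 180° to longitude and 90° to latitude: 21.4433, 139.9731.
Field: 21.4433/20 → 1 → B, 139.9731/10 → 13 → N; chars BN.
Square: 1.4433/2 → 0, 9.9731/1 → 9; chars 09.
Subsquare: 1.4433/0.0833333 → 17 → r, 0.9731/0.0416667 → 23 → x; chars rx.

BN09rx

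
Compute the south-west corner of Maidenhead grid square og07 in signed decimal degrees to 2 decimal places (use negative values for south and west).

Field O=14, G=6: +14·20° lon, +6·10° lat → SW at lon 100°, lat -30°.
Square 0, 7: +0·2° lon, +7·1° lat → SW at lon 100°, lat -23°.
latitude -23.00, longitude 100.00.

-23.00, 100.00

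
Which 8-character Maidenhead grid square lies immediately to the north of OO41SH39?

OO41si30

Latitude extended square 9; +1 → 10, wraps to 0, carry into subsquare.
Latitude subsquare h = 7; +1 → 8 = i.
The longitude characters are unchanged.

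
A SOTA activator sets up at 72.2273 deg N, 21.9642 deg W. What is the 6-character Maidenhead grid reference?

Offset from 180°W / 90°S: lon 158.0358°, lat 162.2273°.
Field: lon ⌊158.0358/20⌋ = 7 → H; lat ⌊162.2273/10⌋ = 16 → Q.
Square: lon ⌊18.0358/2⌋ = 9; lat ⌊2.2273/1⌋ = 2.
Subsquare: lon ⌊0.0358/0.0833333⌋ = 0 → a; lat ⌊0.2273/0.0416667⌋ = 5 → f.

HQ92af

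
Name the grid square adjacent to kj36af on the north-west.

KJ26xg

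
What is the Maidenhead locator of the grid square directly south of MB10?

MA19

Latitude square 0; −1 → -1, wraps to 9, carry into field.
Latitude field B = 1; −1 → 0 = A.
The longitude characters are unchanged.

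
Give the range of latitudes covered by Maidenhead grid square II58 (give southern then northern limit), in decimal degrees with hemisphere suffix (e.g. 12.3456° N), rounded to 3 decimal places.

2.000° S, 1.000° S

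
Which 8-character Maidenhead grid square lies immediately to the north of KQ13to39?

KQ13tp30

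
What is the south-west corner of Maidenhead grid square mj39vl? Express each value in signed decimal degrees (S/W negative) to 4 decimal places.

Field M=12, J=9: +12·20° lon, +9·10° lat → SW at lon 60°, lat 0°.
Square 3, 9: +3·2° lon, +9·1° lat → SW at lon 66°, lat 9°.
Subsquare v=21, l=11: +21·0.0833333° lon, +11·0.0416667° lat → SW at lon 67.75°, lat 9.45833°.
latitude 9.4583, longitude 67.7500.

9.4583, 67.7500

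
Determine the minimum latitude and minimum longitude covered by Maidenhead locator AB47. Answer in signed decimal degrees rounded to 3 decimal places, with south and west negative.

-73.000, -172.000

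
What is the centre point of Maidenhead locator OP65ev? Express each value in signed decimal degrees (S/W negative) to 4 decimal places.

65.8958, 112.3750

Field O=14, P=15: +14·20° lon, +15·10° lat → SW at lon 100°, lat 60°.
Square 6, 5: +6·2° lon, +5·1° lat → SW at lon 112°, lat 65°.
Subsquare e=4, v=21: +4·0.0833333° lon, +21·0.0416667° lat → SW at lon 112.333°, lat 65.875°.
Cell spans 0.0833333° lon × 0.0416667° lat. Centre is SW corner plus half of each.
latitude 65.8958, longitude 112.3750.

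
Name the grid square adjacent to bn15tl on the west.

BN15sl

Longitude subsquare t = 19; −1 → 18 = s.
The latitude characters are unchanged.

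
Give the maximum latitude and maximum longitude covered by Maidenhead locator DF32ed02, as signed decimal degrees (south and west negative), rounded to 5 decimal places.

-37.86250, -113.65833

Field D=3, F=5: +3·20° lon, +5·10° lat → SW at lon -120°, lat -40°.
Square 3, 2: +3·2° lon, +2·1° lat → SW at lon -114°, lat -38°.
Subsquare e=4, d=3: +4·0.0833333° lon, +3·0.0416667° lat → SW at lon -113.667°, lat -37.875°.
Extended square 0, 2: +0·0.00833333° lon, +2·0.00416667° lat → SW at lon -113.667°, lat -37.8667°.
Cell spans 0.00833333° lon × 0.00416667° lat. NE corner is SW corner plus one full cell.
latitude -37.86250, longitude -113.65833.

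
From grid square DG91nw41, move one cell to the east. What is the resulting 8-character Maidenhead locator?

DG91nw51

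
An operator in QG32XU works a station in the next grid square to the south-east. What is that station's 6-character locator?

QG42at

Longitude subsquare x = 23; +1 → 24, wraps to 0 = a, carry into square.
Longitude square 3; +1 → 4.
Latitude subsquare u = 20; −1 → 19 = t.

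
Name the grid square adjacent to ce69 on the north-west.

CF50

Longitude square 6; −1 → 5.
Latitude square 9; +1 → 10, wraps to 0, carry into field.
Latitude field E = 4; +1 → 5 = F.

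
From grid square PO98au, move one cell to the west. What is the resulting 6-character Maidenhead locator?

Longitude subsquare a = 0; −1 → -1, wraps to 23 = x, carry into square.
Longitude square 9; −1 → 8.
The latitude characters are unchanged.

PO88xu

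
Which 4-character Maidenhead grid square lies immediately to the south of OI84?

OI83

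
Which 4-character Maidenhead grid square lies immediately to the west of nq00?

MQ90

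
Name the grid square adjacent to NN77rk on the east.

NN77sk

Longitude subsquare r = 17; +1 → 18 = s.
The latitude characters are unchanged.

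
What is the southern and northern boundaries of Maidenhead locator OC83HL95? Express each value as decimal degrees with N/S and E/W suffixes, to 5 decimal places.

Field O=14, C=2: +14·20° lon, +2·10° lat → SW at lon 100°, lat -70°.
Square 8, 3: +8·2° lon, +3·1° lat → SW at lon 116°, lat -67°.
Subsquare h=7, l=11: +7·0.0833333° lon, +11·0.0416667° lat → SW at lon 116.583°, lat -66.5417°.
Extended square 9, 5: +9·0.00833333° lon, +5·0.00416667° lat → SW at lon 116.658°, lat -66.5208°.
Cell spans 0.00833333° lon × 0.00416667° lat.
south 66.52083° S, north 66.51667° S.

66.52083° S, 66.51667° S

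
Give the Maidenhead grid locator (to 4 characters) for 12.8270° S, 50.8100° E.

Offset from 180°W / 90°S: lon 230.81°, lat 77.17°.
Field: 230.81/20 → 11 → L, 77.17/10 → 7 → H; chars LH.
Square: 10.81/2 → 5, 7.17/1 → 7; chars 57.

LH57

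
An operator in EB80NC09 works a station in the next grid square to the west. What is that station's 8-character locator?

EB80mc99

Longitude extended square 0; −1 → -1, wraps to 9, carry into subsquare.
Longitude subsquare n = 13; −1 → 12 = m.
The latitude characters are unchanged.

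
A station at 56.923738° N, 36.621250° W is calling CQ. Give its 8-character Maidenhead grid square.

HO16qw51

Add 180° to longitude and 90° to latitude: 143.37875, 146.92374.
Field: 143.37875/20 → 7 → H, 146.92374/10 → 14 → O; chars HO.
Square: 3.37875/2 → 1, 6.92374/1 → 6; chars 16.
Subsquare: 1.37875/0.0833333 → 16 → q, 0.92374/0.0416667 → 22 → w; chars qw.
Extended square: 0.04542/0.00833333 → 5, 0.00707/0.00416667 → 1; chars 51.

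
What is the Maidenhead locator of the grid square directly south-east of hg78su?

HG78tt

Longitude subsquare s = 18; +1 → 19 = t.
Latitude subsquare u = 20; −1 → 19 = t.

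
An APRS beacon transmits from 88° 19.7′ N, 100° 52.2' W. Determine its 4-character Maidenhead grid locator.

DR98

Shift to the Maidenhead origin (180°W, 90°S): lon 79.13, lat 178.33.
Field: 79.13/20 → 3 → D, 178.33/10 → 17 → R; chars DR.
Square: 19.13/2 → 9, 8.33/1 → 8; chars 98.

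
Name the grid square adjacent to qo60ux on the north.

QO61ua

Latitude subsquare x = 23; +1 → 24, wraps to 0 = a, carry into square.
Latitude square 0; +1 → 1.
The longitude characters are unchanged.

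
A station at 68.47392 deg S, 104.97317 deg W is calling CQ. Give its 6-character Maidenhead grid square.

DC71mm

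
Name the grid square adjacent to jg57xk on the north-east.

JG67al

Longitude subsquare x = 23; +1 → 24, wraps to 0 = a, carry into square.
Longitude square 5; +1 → 6.
Latitude subsquare k = 10; +1 → 11 = l.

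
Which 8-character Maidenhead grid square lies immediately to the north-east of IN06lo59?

Longitude extended square 5; +1 → 6.
Latitude extended square 9; +1 → 10, wraps to 0, carry into subsquare.
Latitude subsquare o = 14; +1 → 15 = p.

IN06lp60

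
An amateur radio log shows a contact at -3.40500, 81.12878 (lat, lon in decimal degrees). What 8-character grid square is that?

Shift to the Maidenhead origin (180°W, 90°S): lon 261.12878, lat 86.59500.
Field: 261.12878/20 → 13 → N, 86.59500/10 → 8 → I; chars NI.
Square: 1.12878/2 → 0, 6.59500/1 → 6; chars 06.
Subsquare: 1.12878/0.0833333 → 13 → n, 0.59500/0.0416667 → 14 → o; chars no.
Extended square: 0.04545/0.00833333 → 5, 0.01167/0.00416667 → 2; chars 52.

NI06no52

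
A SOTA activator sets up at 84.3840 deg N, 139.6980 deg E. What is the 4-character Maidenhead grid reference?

Add 180° to longitude and 90° to latitude: 319.70, 174.38.
Field: lon ⌊319.70/20⌋ = 15 → P; lat ⌊174.38/10⌋ = 17 → R.
Square: lon ⌊19.70/2⌋ = 9; lat ⌊4.38/1⌋ = 4.

PR94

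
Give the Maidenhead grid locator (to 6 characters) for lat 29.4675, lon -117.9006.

DL19bl

Offset from 180°W / 90°S: lon 62.0994°, lat 119.4675°.
Field: 62.0994/20 → 3 → D, 119.4675/10 → 11 → L; chars DL.
Square: 2.0994/2 → 1, 9.4675/1 → 9; chars 19.
Subsquare: 0.0994/0.0833333 → 1 → b, 0.4675/0.0416667 → 11 → l; chars bl.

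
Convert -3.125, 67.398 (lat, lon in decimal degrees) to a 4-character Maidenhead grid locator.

MI36

Offset from 180°W / 90°S: lon 247.40°, lat 86.88°.
Field: 247.40/20 → 12 → M, 86.88/10 → 8 → I; chars MI.
Square: 7.40/2 → 3, 6.88/1 → 6; chars 36.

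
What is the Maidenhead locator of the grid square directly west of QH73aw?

QH63xw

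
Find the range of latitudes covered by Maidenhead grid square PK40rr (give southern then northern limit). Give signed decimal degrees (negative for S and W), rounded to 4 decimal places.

Field P=15, K=10: +15·20° lon, +10·10° lat → SW at lon 120°, lat 10°.
Square 4, 0: +4·2° lon, +0·1° lat → SW at lon 128°, lat 10°.
Subsquare r=17, r=17: +17·0.0833333° lon, +17·0.0416667° lat → SW at lon 129.417°, lat 10.7083°.
Cell spans 0.0833333° lon × 0.0416667° lat.
south 10.7083, north 10.7500.

10.7083, 10.7500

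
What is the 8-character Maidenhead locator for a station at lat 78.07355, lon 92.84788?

Add 180° to longitude and 90° to latitude: 272.84788, 168.07355.
Field (20°×10°, letters A–R): lon ⌊272.84788/20⌋ = 13 → N; lat ⌊168.07355/10⌋ = 16 → Q.
Square (2°×1°, digits 0–9): lon ⌊12.84788/2⌋ = 6; lat ⌊8.07355/1⌋ = 8.
Subsquare (5′×2.5′, letters a–x): lon ⌊0.84788/0.0833333⌋ = 10 → k; lat ⌊0.07355/0.0416667⌋ = 1 → b.
Extended square (30″×15″, digits 0–9): lon ⌊0.01455/0.00833333⌋ = 1; lat ⌊0.03188/0.00416667⌋ = 7.

NQ68kb17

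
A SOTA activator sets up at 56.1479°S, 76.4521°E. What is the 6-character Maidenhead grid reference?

Add 180° to longitude and 90° to latitude: 256.4521, 33.8521.
Field (20°×10°, letters A–R): lon ⌊256.4521/20⌋ = 12 → M; lat ⌊33.8521/10⌋ = 3 → D.
Square (2°×1°, digits 0–9): lon ⌊16.4521/2⌋ = 8; lat ⌊3.8521/1⌋ = 3.
Subsquare (5′×2.5′, letters a–x): lon ⌊0.4521/0.0833333⌋ = 5 → f; lat ⌊0.8521/0.0416667⌋ = 20 → u.

MD83fu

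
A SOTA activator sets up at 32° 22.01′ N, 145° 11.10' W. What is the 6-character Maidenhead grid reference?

BM72ji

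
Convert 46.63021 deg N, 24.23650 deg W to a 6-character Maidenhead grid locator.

HN76vp

Add 180° to longitude and 90° to latitude: 155.7635, 136.6302.
Field (20°×10°, letters A–R): lon ⌊155.7635/20⌋ = 7 → H; lat ⌊136.6302/10⌋ = 13 → N.
Square (2°×1°, digits 0–9): lon ⌊15.7635/2⌋ = 7; lat ⌊6.6302/1⌋ = 6.
Subsquare (5′×2.5′, letters a–x): lon ⌊1.7635/0.0833333⌋ = 21 → v; lat ⌊0.6302/0.0416667⌋ = 15 → p.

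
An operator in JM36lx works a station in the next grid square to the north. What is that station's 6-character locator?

JM37la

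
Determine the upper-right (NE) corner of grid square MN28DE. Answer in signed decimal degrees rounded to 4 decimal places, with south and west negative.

48.2083, 64.3333

Field M=12, N=13: +12·20° lon, +13·10° lat → SW at lon 60°, lat 40°.
Square 2, 8: +2·2° lon, +8·1° lat → SW at lon 64°, lat 48°.
Subsquare d=3, e=4: +3·0.0833333° lon, +4·0.0416667° lat → SW at lon 64.25°, lat 48.1667°.
Cell spans 0.0833333° lon × 0.0416667° lat. NE corner is SW corner plus one full cell.
latitude 48.2083, longitude 64.3333.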